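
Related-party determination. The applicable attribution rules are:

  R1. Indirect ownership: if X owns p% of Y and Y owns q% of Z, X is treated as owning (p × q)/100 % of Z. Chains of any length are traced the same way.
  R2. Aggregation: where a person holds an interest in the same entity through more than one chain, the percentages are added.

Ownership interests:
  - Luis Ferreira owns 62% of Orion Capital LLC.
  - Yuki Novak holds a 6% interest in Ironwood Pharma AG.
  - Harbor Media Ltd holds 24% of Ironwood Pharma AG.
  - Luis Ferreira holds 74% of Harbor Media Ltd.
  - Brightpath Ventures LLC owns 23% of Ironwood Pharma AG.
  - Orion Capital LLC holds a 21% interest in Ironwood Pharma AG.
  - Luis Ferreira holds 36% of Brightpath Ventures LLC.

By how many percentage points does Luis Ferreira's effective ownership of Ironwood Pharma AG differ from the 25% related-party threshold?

Chain via Orion Capital LLC (R1): 62% × 21% = 13.02% of Ironwood Pharma AG.
Chain via Brightpath Ventures LLC (R1): 36% × 23% = 8.28% of Ironwood Pharma AG.
Chain via Harbor Media Ltd (R1): 74% × 24% = 17.76% of Ironwood Pharma AG.
Aggregating (R2): 13.02% + 8.28% + 17.76% = 39.06%.
39.06% exceeds the 25% threshold by 14.06 percentage points.

14.06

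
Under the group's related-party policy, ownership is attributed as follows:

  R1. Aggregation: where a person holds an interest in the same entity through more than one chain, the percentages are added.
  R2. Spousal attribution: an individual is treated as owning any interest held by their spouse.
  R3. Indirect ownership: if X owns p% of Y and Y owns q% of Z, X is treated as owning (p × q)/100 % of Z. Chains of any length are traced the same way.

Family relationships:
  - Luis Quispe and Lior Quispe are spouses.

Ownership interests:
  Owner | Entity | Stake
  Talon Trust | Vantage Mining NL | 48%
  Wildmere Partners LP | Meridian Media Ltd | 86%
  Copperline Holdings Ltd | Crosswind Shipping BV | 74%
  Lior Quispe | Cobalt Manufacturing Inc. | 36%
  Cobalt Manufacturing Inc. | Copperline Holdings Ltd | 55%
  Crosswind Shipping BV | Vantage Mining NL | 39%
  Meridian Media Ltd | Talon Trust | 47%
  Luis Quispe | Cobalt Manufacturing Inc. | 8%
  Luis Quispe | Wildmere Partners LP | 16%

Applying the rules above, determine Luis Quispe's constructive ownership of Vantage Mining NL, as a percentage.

10.088376%

By spousal attribution (R2), Luis Quispe is treated as also owning Lior Quispe's interest in Cobalt Manufacturing Inc, giving 8% + 36% = 44%.
Chain via Wildmere Partners LP → Meridian Media Ltd → Talon Trust (R3): 16% × 86% × 47% × 48% = 3.104256% of Vantage Mining NL.
Chain via Cobalt Manufacturing Inc. → Copperline Holdings Ltd → Crosswind Shipping BV (R3): 44% × 55% × 74% × 39% = 6.98412% of Vantage Mining NL.
Aggregating (R1): 3.104256% + 6.98412% = 10.088376%.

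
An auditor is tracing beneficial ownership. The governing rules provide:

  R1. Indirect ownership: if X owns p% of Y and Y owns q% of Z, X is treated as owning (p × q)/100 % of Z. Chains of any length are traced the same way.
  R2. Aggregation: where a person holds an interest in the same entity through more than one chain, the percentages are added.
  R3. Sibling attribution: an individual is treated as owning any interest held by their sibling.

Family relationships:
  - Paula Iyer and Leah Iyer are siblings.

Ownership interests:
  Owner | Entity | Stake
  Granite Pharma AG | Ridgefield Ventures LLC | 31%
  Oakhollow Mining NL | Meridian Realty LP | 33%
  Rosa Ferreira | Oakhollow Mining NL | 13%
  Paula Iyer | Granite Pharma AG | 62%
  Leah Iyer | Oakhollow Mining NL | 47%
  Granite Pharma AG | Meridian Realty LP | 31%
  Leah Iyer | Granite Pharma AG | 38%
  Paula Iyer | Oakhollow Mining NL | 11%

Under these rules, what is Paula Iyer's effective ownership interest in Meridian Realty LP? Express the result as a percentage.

50.14%

By sibling attribution (R3), Paula Iyer is treated as also owning Leah Iyer's interest in Oakhollow Mining NL, giving 11% + 47% = 58%.
By sibling attribution (R3), Paula Iyer is treated as also owning Leah Iyer's interest in Granite Pharma AG, giving 62% + 38% = 100%.
Chain via Oakhollow Mining NL (R1): 58% × 33% = 19.14% of Meridian Realty LP.
Chain via Granite Pharma AG (R1): 100% × 31% = 31% of Meridian Realty LP.
Aggregating (R2): 19.14% + 31% = 50.14%.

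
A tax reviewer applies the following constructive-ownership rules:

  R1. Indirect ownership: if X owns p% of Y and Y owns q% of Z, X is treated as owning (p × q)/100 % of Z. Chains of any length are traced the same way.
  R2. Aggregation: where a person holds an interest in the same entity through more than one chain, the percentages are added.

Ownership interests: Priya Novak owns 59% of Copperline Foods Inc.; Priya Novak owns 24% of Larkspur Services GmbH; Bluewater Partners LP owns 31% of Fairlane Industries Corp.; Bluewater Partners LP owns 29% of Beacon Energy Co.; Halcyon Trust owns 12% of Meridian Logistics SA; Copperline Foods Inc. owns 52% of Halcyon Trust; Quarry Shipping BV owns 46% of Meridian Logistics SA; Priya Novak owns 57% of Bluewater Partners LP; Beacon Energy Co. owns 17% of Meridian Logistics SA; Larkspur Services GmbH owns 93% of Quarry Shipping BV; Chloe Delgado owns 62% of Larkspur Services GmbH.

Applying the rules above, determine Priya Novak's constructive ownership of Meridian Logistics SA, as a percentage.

16.7589%

Chain via Larkspur Services GmbH → Quarry Shipping BV (R1): 24% × 93% × 46% = 10.2672% of Meridian Logistics SA.
Chain via Copperline Foods Inc. → Halcyon Trust (R1): 59% × 52% × 12% = 3.6816% of Meridian Logistics SA.
Chain via Bluewater Partners LP → Beacon Energy Co. (R1): 57% × 29% × 17% = 2.8101% of Meridian Logistics SA.
Aggregating (R2): 10.2672% + 3.6816% + 2.8101% = 16.7589%.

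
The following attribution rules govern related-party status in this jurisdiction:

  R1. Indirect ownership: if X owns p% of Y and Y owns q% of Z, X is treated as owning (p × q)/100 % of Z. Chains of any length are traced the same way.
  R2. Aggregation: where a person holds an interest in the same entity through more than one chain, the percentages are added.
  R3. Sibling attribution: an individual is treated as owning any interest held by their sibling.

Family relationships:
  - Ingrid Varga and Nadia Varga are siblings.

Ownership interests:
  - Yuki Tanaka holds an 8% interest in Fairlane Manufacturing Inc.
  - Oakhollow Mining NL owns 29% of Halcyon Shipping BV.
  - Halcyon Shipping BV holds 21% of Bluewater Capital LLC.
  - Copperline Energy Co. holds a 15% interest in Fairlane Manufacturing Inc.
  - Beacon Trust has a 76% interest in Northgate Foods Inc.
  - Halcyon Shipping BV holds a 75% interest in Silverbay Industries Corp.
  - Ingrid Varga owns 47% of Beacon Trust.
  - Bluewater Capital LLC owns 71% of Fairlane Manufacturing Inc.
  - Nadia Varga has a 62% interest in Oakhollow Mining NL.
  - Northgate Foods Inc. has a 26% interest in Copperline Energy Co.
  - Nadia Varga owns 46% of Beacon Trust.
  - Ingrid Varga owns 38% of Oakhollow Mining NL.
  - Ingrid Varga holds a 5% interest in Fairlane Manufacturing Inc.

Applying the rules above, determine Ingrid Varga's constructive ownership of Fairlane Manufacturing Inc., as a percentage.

By sibling attribution (R3), Ingrid Varga is treated as also owning Nadia Varga's interest in Beacon Trust, giving 47% + 46% = 93%.
By sibling attribution (R3), Ingrid Varga is treated as also owning Nadia Varga's interest in Oakhollow Mining NL, giving 38% + 62% = 100%.
Chain via Beacon Trust → Northgate Foods Inc. → Copperline Energy Co. (R1): 93% × 76% × 26% × 15% = 2.75652% of Fairlane Manufacturing Inc.
Chain via Oakhollow Mining NL → Halcyon Shipping BV → Bluewater Capital LLC (R1): 100% × 29% × 21% × 71% = 4.3239% of Fairlane Manufacturing Inc.
Direct interest in Fairlane Manufacturing Inc: 5%.
Aggregating (R2): 2.75652% + 4.3239% + 5% = 12.08042%.

12.08042%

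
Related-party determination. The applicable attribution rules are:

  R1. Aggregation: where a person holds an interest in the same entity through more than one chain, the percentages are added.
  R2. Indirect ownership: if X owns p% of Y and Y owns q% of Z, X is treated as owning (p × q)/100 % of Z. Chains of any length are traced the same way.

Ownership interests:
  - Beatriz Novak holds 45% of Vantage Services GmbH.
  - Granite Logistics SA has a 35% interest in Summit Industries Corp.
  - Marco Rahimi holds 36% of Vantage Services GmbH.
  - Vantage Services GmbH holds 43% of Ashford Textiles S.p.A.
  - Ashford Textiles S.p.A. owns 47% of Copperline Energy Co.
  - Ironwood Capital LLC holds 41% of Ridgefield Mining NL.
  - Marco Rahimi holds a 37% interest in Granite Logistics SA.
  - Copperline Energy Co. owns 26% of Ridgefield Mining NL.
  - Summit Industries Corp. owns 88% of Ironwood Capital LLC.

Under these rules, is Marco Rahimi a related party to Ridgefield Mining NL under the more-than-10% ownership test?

Chain via Granite Logistics SA → Summit Industries Corp. → Ironwood Capital LLC (R2): 37% × 35% × 88% × 41% = 4.67236% of Ridgefield Mining NL.
Chain via Vantage Services GmbH → Ashford Textiles S.p.A. → Copperline Energy Co. (R2): 36% × 43% × 47% × 26% = 1.891656% of Ridgefield Mining NL.
Aggregating (R1): 4.67236% + 1.891656% = 6.564016%.
6.564016% does not exceed the 10% threshold, so Marco is not a related party to Ridgefield Mining NL.

No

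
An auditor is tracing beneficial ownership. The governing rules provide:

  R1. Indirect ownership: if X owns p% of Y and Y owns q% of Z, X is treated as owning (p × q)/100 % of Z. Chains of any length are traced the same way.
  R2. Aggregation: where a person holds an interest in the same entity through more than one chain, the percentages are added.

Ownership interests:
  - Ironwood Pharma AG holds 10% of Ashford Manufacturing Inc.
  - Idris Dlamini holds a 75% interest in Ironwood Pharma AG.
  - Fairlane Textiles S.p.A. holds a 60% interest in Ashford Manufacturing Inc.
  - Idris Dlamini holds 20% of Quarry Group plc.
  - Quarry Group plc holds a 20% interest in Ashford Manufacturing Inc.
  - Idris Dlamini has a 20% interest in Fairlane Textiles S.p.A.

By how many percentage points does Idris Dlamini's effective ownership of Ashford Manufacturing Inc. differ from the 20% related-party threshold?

3.5

Chain via Fairlane Textiles S.p.A. (R1): 20% × 60% = 12% of Ashford Manufacturing Inc.
Chain via Quarry Group plc (R1): 20% × 20% = 4% of Ashford Manufacturing Inc.
Chain via Ironwood Pharma AG (R1): 75% × 10% = 7.5% of Ashford Manufacturing Inc.
Aggregating (R2): 12% + 4% + 7.5% = 23.5%.
23.5% exceeds the 20% threshold by 3.5 percentage points.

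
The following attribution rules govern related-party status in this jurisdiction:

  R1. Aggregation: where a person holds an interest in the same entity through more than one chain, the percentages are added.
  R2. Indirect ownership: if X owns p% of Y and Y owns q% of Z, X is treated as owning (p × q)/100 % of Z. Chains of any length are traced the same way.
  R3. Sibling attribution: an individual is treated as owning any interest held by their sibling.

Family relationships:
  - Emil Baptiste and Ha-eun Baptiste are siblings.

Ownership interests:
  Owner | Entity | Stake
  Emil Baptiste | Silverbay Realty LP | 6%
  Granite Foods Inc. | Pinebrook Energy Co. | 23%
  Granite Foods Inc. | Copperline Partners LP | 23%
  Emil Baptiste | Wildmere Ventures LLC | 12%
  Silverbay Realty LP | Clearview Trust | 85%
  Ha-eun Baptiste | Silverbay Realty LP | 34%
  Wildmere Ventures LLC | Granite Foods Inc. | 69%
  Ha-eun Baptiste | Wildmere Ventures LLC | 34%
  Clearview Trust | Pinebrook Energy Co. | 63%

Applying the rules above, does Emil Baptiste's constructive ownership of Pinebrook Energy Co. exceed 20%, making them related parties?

Yes

By sibling attribution (R3), Emil Baptiste is treated as also owning Ha-eun Baptiste's interest in Silverbay Realty LP, giving 6% + 34% = 40%.
By sibling attribution (R3), Emil Baptiste is treated as also owning Ha-eun Baptiste's interest in Wildmere Ventures LLC, giving 12% + 34% = 46%.
Chain via Silverbay Realty LP → Clearview Trust (R2): 40% × 85% × 63% = 21.42% of Pinebrook Energy Co.
Chain via Wildmere Ventures LLC → Granite Foods Inc. (R2): 46% × 69% × 23% = 7.3002% of Pinebrook Energy Co.
Aggregating (R1): 21.42% + 7.3002% = 28.7202%.
28.7202% exceeds the 20% threshold, so Emil is a related party to Pinebrook Energy Co.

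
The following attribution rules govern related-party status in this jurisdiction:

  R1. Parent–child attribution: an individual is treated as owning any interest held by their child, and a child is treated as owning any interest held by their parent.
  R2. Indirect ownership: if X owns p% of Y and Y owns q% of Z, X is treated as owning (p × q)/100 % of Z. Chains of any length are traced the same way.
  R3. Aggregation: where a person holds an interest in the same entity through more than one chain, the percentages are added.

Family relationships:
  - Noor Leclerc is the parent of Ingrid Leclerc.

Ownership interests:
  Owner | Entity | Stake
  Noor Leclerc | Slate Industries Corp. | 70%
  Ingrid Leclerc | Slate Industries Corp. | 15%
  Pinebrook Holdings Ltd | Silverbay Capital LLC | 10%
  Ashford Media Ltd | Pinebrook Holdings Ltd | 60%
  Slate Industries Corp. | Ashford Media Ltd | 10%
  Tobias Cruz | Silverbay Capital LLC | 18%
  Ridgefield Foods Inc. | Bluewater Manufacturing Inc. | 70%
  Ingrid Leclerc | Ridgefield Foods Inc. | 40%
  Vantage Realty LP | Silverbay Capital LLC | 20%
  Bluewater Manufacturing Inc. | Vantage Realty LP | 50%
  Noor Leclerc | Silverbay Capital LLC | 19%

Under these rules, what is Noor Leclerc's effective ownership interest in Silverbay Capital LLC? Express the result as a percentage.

22.31%

By parent–child attribution (R1), Noor Leclerc is treated as also owning Ingrid Leclerc's interest in Slate Industries Corp, giving 70% + 15% = 85%.
By parent–child attribution (R1), Noor Leclerc is treated as owning Ingrid Leclerc's 40% interest in Ridgefield Foods Inc.
Chain via Slate Industries Corp. → Ashford Media Ltd → Pinebrook Holdings Ltd (R2): 85% × 10% × 60% × 10% = 0.51% of Silverbay Capital LLC.
Direct interest in Silverbay Capital LLC: 19%.
Chain via Ridgefield Foods Inc. → Bluewater Manufacturing Inc. → Vantage Realty LP (R2): 40% × 70% × 50% × 20% = 2.8% of Silverbay Capital LLC.
Aggregating (R3): 0.51% + 19% + 2.8% = 22.31%.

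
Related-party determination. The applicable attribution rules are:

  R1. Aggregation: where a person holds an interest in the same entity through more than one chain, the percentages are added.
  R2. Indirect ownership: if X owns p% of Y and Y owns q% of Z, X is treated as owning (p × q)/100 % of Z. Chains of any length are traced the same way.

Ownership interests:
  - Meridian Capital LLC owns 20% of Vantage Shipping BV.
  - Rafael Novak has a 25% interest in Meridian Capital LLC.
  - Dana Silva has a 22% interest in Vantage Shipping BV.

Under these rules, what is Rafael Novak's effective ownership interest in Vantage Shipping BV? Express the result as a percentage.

5%

Chain via Meridian Capital LLC (R2): 25% × 20% = 5% of Vantage Shipping BV.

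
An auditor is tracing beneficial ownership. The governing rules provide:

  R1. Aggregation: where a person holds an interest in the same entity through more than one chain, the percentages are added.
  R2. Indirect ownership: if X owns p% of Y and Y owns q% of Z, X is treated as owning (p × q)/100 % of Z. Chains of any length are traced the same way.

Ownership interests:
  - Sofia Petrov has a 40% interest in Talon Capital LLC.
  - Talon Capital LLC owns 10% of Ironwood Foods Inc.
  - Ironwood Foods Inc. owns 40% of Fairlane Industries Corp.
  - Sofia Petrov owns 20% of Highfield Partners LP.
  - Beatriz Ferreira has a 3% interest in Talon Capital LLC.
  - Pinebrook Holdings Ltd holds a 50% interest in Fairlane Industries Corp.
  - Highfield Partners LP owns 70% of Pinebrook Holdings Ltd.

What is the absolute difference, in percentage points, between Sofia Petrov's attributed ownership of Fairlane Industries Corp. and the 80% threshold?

Chain via Highfield Partners LP → Pinebrook Holdings Ltd (R2): 20% × 70% × 50% = 7% of Fairlane Industries Corp.
Chain via Talon Capital LLC → Ironwood Foods Inc. (R2): 40% × 10% × 40% = 1.6% of Fairlane Industries Corp.
Aggregating (R1): 7% + 1.6% = 8.6%.
8.6% falls short of the 80% threshold by 71.4 percentage points.

71.4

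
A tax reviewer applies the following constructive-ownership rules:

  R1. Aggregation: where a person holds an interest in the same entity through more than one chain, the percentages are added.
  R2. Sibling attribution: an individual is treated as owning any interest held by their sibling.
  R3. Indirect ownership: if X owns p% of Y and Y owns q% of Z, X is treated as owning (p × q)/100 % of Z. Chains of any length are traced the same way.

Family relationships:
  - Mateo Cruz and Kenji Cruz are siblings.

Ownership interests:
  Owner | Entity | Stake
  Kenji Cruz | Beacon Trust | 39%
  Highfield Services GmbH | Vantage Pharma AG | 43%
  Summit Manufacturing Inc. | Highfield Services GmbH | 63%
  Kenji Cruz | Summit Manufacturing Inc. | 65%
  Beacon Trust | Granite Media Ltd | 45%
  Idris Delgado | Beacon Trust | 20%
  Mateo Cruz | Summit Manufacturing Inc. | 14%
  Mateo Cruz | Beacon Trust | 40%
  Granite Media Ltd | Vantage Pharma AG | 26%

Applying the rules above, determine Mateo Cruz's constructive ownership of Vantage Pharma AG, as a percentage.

30.6441%

By sibling attribution (R2), Mateo Cruz is treated as also owning Kenji Cruz's interest in Summit Manufacturing Inc, giving 14% + 65% = 79%.
By sibling attribution (R2), Mateo Cruz is treated as also owning Kenji Cruz's interest in Beacon Trust, giving 40% + 39% = 79%.
Chain via Summit Manufacturing Inc. → Highfield Services GmbH (R3): 79% × 63% × 43% = 21.4011% of Vantage Pharma AG.
Chain via Beacon Trust → Granite Media Ltd (R3): 79% × 45% × 26% = 9.243% of Vantage Pharma AG.
Aggregating (R1): 21.4011% + 9.243% = 30.6441%.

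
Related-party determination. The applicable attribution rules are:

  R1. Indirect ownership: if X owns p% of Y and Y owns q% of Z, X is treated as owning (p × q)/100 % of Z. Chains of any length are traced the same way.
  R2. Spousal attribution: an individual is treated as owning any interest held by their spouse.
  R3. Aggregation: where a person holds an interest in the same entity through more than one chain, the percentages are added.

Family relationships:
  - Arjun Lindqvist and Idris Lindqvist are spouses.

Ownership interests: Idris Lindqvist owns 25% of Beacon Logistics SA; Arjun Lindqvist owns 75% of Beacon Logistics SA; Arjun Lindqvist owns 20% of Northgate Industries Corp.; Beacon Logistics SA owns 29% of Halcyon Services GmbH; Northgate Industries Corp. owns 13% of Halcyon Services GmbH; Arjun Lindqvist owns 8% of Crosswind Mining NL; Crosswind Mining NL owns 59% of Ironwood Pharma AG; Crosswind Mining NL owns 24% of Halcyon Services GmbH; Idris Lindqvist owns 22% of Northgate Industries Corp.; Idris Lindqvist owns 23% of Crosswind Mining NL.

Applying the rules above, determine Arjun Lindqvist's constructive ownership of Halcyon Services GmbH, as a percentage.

By spousal attribution (R2), Arjun Lindqvist is treated as also owning Idris Lindqvist's interest in Beacon Logistics SA, giving 75% + 25% = 100%.
By spousal attribution (R2), Arjun Lindqvist is treated as also owning Idris Lindqvist's interest in Northgate Industries Corp, giving 20% + 22% = 42%.
By spousal attribution (R2), Arjun Lindqvist is treated as also owning Idris Lindqvist's interest in Crosswind Mining NL, giving 8% + 23% = 31%.
Chain via Beacon Logistics SA (R1): 100% × 29% = 29% of Halcyon Services GmbH.
Chain via Northgate Industries Corp. (R1): 42% × 13% = 5.46% of Halcyon Services GmbH.
Chain via Crosswind Mining NL (R1): 31% × 24% = 7.44% of Halcyon Services GmbH.
Aggregating (R3): 29% + 5.46% + 7.44% = 41.9%.

41.9%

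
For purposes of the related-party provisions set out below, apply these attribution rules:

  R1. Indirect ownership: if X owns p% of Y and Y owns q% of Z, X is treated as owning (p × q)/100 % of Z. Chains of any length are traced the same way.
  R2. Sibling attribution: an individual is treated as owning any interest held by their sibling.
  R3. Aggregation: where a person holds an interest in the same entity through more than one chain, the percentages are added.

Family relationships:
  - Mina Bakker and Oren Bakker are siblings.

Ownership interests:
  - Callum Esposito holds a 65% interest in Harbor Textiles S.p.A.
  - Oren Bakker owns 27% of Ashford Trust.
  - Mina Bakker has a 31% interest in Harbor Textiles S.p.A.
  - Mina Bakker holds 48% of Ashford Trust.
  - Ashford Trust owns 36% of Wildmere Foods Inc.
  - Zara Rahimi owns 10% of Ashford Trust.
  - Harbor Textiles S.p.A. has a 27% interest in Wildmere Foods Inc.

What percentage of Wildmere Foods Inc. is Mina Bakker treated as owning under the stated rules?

35.37%

By sibling attribution (R2), Mina Bakker is treated as also owning Oren Bakker's interest in Ashford Trust, giving 48% + 27% = 75%.
Chain via Harbor Textiles S.p.A. (R1): 31% × 27% = 8.37% of Wildmere Foods Inc.
Chain via Ashford Trust (R1): 75% × 36% = 27% of Wildmere Foods Inc.
Aggregating (R3): 8.37% + 27% = 35.37%.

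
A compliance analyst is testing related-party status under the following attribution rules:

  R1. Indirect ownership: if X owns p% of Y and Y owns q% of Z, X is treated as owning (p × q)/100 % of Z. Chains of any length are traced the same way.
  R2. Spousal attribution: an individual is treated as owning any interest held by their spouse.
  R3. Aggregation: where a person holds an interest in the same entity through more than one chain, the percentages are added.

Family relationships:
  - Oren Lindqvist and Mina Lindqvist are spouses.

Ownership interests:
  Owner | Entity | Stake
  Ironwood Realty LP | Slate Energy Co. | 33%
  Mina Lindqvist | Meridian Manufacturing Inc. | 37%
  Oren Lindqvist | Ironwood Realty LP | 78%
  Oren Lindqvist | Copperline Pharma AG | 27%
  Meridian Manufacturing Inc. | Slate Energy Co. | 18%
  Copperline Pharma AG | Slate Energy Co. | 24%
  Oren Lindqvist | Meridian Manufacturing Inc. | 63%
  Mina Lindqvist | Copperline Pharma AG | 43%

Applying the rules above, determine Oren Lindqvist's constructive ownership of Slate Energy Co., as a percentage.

By spousal attribution (R2), Oren Lindqvist is treated as also owning Mina Lindqvist's interest in Copperline Pharma AG, giving 27% + 43% = 70%.
By spousal attribution (R2), Oren Lindqvist is treated as also owning Mina Lindqvist's interest in Meridian Manufacturing Inc, giving 63% + 37% = 100%.
Chain via Copperline Pharma AG (R1): 70% × 24% = 16.8% of Slate Energy Co.
Chain via Ironwood Realty LP (R1): 78% × 33% = 25.74% of Slate Energy Co.
Chain via Meridian Manufacturing Inc. (R1): 100% × 18% = 18% of Slate Energy Co.
Aggregating (R3): 16.8% + 25.74% + 18% = 60.54%.

60.54%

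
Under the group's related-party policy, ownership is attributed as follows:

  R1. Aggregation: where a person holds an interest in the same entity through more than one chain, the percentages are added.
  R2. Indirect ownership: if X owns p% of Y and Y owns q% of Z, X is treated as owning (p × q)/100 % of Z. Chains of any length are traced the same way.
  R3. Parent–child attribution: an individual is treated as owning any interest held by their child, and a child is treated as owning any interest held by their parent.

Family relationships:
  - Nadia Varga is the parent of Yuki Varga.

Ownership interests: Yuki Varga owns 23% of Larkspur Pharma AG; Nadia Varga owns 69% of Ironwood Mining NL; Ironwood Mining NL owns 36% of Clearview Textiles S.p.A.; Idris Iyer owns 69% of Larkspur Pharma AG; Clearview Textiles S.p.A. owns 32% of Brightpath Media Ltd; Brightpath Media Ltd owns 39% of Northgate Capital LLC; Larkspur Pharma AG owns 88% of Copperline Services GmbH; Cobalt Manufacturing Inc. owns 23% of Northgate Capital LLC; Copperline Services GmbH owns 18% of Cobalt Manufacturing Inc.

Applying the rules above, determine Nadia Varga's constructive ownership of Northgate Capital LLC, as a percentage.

3.937968%

By parent–child attribution (R3), Nadia Varga is treated as owning Yuki Varga's 23% interest in Larkspur Pharma AG.
Chain via Ironwood Mining NL → Clearview Textiles S.p.A. → Brightpath Media Ltd (R2): 69% × 36% × 32% × 39% = 3.100032% of Northgate Capital LLC.
Chain via Larkspur Pharma AG → Copperline Services GmbH → Cobalt Manufacturing Inc. (R2): 23% × 88% × 18% × 23% = 0.837936% of Northgate Capital LLC.
Aggregating (R1): 3.100032% + 0.837936% = 3.937968%.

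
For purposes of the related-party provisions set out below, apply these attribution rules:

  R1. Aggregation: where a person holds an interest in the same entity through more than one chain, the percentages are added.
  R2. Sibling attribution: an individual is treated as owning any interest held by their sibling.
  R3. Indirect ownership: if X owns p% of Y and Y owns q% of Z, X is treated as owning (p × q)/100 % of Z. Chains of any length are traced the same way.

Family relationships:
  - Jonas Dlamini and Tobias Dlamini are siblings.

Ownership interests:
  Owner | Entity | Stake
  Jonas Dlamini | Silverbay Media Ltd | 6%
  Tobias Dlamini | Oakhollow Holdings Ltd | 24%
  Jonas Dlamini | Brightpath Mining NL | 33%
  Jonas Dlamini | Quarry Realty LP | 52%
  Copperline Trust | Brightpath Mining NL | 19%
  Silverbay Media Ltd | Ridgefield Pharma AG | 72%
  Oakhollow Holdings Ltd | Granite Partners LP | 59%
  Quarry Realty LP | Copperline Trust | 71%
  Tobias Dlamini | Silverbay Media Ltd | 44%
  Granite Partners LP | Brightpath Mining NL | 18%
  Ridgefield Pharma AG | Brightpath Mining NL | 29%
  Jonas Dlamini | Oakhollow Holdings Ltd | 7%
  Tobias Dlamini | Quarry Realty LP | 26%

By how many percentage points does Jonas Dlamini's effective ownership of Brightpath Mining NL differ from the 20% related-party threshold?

By sibling attribution (R2), Jonas Dlamini is treated as also owning Tobias Dlamini's interest in Oakhollow Holdings Ltd, giving 7% + 24% = 31%.
By sibling attribution (R2), Jonas Dlamini is treated as also owning Tobias Dlamini's interest in Silverbay Media Ltd, giving 6% + 44% = 50%.
By sibling attribution (R2), Jonas Dlamini is treated as also owning Tobias Dlamini's interest in Quarry Realty LP, giving 52% + 26% = 78%.
Chain via Oakhollow Holdings Ltd → Granite Partners LP (R3): 31% × 59% × 18% = 3.2922% of Brightpath Mining NL.
Chain via Silverbay Media Ltd → Ridgefield Pharma AG (R3): 50% × 72% × 29% = 10.44% of Brightpath Mining NL.
Chain via Quarry Realty LP → Copperline Trust (R3): 78% × 71% × 19% = 10.5222% of Brightpath Mining NL.
Direct interest in Brightpath Mining NL: 33%.
Aggregating (R1): 3.2922% + 10.44% + 10.5222% + 33% = 57.2544%.
57.2544% exceeds the 20% threshold by 37.2544 percentage points.

37.2544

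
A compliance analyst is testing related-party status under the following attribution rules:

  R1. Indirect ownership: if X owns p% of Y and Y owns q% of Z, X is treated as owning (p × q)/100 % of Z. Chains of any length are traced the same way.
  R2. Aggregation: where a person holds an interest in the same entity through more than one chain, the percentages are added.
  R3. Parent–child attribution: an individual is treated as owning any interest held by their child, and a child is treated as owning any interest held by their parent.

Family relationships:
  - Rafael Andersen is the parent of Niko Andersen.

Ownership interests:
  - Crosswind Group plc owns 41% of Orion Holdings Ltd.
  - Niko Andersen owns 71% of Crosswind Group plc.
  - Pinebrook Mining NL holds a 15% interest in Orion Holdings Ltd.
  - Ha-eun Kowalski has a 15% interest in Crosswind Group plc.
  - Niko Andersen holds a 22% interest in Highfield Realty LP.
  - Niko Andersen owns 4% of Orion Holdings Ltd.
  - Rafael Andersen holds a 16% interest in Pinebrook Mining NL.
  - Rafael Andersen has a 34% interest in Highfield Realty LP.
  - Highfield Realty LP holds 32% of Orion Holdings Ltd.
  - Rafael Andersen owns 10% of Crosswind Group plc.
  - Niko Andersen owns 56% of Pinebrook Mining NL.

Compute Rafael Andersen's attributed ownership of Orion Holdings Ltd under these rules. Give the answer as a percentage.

By parent–child attribution (R3), Rafael Andersen is treated as also owning Niko Andersen's interest in Pinebrook Mining NL, giving 16% + 56% = 72%.
By parent–child attribution (R3), Rafael Andersen is treated as also owning Niko Andersen's interest in Highfield Realty LP, giving 34% + 22% = 56%.
By parent–child attribution (R3), Rafael Andersen is treated as also owning Niko Andersen's interest in Crosswind Group plc, giving 10% + 71% = 81%.
By parent–child attribution (R3), Rafael Andersen is treated as owning Niko Andersen's 4% interest in Orion Holdings Ltd.
Chain via Pinebrook Mining NL (R1): 72% × 15% = 10.8% of Orion Holdings Ltd.
Chain via Highfield Realty LP (R1): 56% × 32% = 17.92% of Orion Holdings Ltd.
Chain via Crosswind Group plc (R1): 81% × 41% = 33.21% of Orion Holdings Ltd.
Direct interest in Orion Holdings Ltd: 4%.
Aggregating (R2): 10.8% + 17.92% + 33.21% + 4% = 65.93%.

65.93%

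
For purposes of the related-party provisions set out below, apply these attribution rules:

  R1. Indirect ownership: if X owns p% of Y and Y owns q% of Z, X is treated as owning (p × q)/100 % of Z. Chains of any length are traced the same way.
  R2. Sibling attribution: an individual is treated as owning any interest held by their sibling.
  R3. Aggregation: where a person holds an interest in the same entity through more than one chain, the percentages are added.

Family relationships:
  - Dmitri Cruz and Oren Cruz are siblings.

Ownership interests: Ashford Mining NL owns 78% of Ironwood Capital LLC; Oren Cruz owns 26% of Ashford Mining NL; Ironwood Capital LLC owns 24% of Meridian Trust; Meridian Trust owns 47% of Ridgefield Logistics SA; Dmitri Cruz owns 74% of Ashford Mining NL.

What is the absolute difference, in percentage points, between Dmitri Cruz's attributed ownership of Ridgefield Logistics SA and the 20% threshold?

11.2016

By sibling attribution (R2), Dmitri Cruz is treated as also owning Oren Cruz's interest in Ashford Mining NL, giving 74% + 26% = 100%.
Chain via Ashford Mining NL → Ironwood Capital LLC → Meridian Trust (R1): 100% × 78% × 24% × 47% = 8.7984% of Ridgefield Logistics SA.
8.7984% falls short of the 20% threshold by 11.2016 percentage points.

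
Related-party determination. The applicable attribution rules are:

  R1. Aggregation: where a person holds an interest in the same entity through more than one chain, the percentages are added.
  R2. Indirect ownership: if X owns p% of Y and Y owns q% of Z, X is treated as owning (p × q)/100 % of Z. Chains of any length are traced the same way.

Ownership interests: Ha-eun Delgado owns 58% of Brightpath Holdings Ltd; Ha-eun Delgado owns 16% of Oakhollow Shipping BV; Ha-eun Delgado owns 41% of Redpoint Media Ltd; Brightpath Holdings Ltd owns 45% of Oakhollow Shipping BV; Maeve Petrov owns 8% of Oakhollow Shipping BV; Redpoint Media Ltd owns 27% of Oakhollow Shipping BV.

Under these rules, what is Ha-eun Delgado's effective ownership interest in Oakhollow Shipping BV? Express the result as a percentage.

Chain via Brightpath Holdings Ltd (R2): 58% × 45% = 26.1% of Oakhollow Shipping BV.
Chain via Redpoint Media Ltd (R2): 41% × 27% = 11.07% of Oakhollow Shipping BV.
Direct interest in Oakhollow Shipping BV: 16%.
Aggregating (R1): 26.1% + 11.07% + 16% = 53.17%.

53.17%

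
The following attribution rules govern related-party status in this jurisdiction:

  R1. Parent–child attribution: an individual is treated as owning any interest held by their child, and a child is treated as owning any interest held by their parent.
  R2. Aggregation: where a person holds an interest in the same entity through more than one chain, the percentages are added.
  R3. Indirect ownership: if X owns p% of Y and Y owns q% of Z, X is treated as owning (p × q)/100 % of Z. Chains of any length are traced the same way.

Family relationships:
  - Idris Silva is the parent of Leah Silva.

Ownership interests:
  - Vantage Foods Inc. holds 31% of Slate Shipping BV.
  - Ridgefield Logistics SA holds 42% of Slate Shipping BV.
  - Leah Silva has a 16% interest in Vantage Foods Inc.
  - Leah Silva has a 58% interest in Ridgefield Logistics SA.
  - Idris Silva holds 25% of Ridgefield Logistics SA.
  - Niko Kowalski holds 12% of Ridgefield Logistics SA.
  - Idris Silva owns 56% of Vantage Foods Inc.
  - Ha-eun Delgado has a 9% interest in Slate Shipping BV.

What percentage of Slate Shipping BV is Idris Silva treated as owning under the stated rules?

By parent–child attribution (R1), Idris Silva is treated as also owning Leah Silva's interest in Vantage Foods Inc, giving 56% + 16% = 72%.
By parent–child attribution (R1), Idris Silva is treated as also owning Leah Silva's interest in Ridgefield Logistics SA, giving 25% + 58% = 83%.
Chain via Vantage Foods Inc. (R3): 72% × 31% = 22.32% of Slate Shipping BV.
Chain via Ridgefield Logistics SA (R3): 83% × 42% = 34.86% of Slate Shipping BV.
Aggregating (R2): 22.32% + 34.86% = 57.18%.

57.18%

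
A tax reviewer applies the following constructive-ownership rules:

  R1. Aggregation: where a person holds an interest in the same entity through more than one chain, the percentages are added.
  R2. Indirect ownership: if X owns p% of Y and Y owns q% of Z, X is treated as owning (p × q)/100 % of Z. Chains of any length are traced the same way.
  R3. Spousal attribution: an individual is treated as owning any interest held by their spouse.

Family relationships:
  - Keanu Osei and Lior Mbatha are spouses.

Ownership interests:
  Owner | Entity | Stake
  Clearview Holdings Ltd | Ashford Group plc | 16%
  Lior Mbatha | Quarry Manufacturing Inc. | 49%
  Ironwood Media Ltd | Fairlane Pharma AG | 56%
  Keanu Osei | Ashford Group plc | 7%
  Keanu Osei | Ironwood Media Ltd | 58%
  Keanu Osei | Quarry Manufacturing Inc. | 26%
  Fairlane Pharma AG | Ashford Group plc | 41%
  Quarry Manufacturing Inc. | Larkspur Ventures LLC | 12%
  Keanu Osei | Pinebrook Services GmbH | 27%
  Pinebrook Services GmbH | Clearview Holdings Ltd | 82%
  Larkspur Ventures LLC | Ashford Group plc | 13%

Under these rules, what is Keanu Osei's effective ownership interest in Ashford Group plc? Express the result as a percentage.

25.0292%

By spousal attribution (R3), Keanu Osei is treated as also owning Lior Mbatha's interest in Quarry Manufacturing Inc, giving 26% + 49% = 75%.
Chain via Pinebrook Services GmbH → Clearview Holdings Ltd (R2): 27% × 82% × 16% = 3.5424% of Ashford Group plc.
Chain via Quarry Manufacturing Inc. → Larkspur Ventures LLC (R2): 75% × 12% × 13% = 1.17% of Ashford Group plc.
Chain via Ironwood Media Ltd → Fairlane Pharma AG (R2): 58% × 56% × 41% = 13.3168% of Ashford Group plc.
Direct interest in Ashford Group plc: 7%.
Aggregating (R1): 3.5424% + 1.17% + 13.3168% + 7% = 25.0292%.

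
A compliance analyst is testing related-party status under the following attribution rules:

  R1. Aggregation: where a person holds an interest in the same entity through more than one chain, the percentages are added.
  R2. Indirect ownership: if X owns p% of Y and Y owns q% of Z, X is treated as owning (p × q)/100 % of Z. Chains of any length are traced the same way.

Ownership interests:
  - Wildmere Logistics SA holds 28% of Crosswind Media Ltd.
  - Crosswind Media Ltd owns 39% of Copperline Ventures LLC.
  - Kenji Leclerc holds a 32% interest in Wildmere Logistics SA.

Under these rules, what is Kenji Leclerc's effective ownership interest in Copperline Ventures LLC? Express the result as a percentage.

Chain via Wildmere Logistics SA → Crosswind Media Ltd (R2): 32% × 28% × 39% = 3.4944% of Copperline Ventures LLC.

3.4944%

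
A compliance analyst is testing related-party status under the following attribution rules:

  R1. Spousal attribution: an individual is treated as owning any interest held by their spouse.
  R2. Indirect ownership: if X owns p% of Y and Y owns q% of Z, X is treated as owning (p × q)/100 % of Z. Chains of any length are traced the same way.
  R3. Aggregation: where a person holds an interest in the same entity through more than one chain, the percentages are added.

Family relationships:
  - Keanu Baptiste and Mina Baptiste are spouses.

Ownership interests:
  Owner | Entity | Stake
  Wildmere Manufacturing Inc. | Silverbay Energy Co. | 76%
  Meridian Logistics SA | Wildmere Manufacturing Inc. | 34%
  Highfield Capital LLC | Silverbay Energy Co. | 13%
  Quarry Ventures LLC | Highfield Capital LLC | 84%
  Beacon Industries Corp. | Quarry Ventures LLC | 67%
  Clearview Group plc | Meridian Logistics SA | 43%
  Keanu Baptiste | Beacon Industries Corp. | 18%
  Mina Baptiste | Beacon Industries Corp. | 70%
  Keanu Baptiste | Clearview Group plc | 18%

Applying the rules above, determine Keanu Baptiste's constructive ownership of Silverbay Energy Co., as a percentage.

8.438448%

By spousal attribution (R1), Keanu Baptiste is treated as also owning Mina Baptiste's interest in Beacon Industries Corp, giving 18% + 70% = 88%.
Chain via Beacon Industries Corp. → Quarry Ventures LLC → Highfield Capital LLC (R2): 88% × 67% × 84% × 13% = 6.438432% of Silverbay Energy Co.
Chain via Clearview Group plc → Meridian Logistics SA → Wildmere Manufacturing Inc. (R2): 18% × 43% × 34% × 76% = 2.000016% of Silverbay Energy Co.
Aggregating (R3): 6.438432% + 2.000016% = 8.438448%.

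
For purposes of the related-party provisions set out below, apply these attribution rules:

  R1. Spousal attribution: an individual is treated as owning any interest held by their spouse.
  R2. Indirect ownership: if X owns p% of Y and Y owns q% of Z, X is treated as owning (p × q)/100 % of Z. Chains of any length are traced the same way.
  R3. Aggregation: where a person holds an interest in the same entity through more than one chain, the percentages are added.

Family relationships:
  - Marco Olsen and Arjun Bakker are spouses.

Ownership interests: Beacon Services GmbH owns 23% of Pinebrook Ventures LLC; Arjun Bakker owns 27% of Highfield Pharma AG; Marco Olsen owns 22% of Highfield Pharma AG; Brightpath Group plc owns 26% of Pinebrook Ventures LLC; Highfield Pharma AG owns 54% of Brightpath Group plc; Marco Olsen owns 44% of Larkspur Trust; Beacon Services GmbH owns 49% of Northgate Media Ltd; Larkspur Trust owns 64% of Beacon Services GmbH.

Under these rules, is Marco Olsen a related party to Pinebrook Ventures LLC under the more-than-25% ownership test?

No

By spousal attribution (R1), Marco Olsen is treated as also owning Arjun Bakker's interest in Highfield Pharma AG, giving 22% + 27% = 49%.
Chain via Highfield Pharma AG → Brightpath Group plc (R2): 49% × 54% × 26% = 6.8796% of Pinebrook Ventures LLC.
Chain via Larkspur Trust → Beacon Services GmbH (R2): 44% × 64% × 23% = 6.4768% of Pinebrook Ventures LLC.
Aggregating (R3): 6.8796% + 6.4768% = 13.3564%.
13.3564% does not exceed the 25% threshold, so Marco is not a related party to Pinebrook Ventures LLC.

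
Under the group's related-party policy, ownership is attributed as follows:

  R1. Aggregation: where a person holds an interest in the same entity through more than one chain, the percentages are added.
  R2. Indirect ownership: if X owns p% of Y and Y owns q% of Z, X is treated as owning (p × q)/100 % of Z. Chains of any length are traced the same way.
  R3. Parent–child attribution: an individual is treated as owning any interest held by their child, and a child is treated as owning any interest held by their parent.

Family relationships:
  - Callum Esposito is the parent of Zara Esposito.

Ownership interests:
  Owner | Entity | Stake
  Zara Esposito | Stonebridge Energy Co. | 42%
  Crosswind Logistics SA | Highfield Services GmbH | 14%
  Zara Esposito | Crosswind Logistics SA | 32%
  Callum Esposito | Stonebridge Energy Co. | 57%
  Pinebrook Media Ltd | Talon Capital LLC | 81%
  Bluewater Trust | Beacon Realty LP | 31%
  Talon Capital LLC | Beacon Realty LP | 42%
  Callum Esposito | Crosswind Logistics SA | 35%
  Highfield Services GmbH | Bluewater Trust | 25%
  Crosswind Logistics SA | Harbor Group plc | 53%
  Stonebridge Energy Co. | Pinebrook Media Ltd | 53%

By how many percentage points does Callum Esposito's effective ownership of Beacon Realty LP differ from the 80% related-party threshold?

By parent–child attribution (R3), Callum Esposito is treated as also owning Zara Esposito's interest in Stonebridge Energy Co, giving 57% + 42% = 99%.
By parent–child attribution (R3), Callum Esposito is treated as also owning Zara Esposito's interest in Crosswind Logistics SA, giving 35% + 32% = 67%.
Chain via Stonebridge Energy Co. → Pinebrook Media Ltd → Talon Capital LLC (R2): 99% × 53% × 81% × 42% = 17.850294% of Beacon Realty LP.
Chain via Crosswind Logistics SA → Highfield Services GmbH → Bluewater Trust (R2): 67% × 14% × 25% × 31% = 0.72695% of Beacon Realty LP.
Aggregating (R1): 17.850294% + 0.72695% = 18.577244%.
18.577244% falls short of the 80% threshold by 61.422756 percentage points.

61.422756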